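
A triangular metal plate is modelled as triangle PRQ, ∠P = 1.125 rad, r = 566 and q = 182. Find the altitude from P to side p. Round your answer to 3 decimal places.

By the law of cosines, p² = r² + q² − 2·r·q·cos P = 2.6465e+05, so p ≈ 514.44.
Area = ½·r·q·sin P ≈ 46472.
The altitude from P has length 2·area/p ≈ 180.67.

h_P ≈ 180.671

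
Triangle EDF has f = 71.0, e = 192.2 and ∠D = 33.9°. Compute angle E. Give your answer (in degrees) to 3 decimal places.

By the law of cosines, d² = f² + e² − 2·f·e·cos D = 19329, so d ≈ 139.03.
Law of cosines again: cos E = (d² + f² − e²)/(2·d·f) ≈ -0.63677, so ∠E ≈ 129.55°.

∠E ≈ 129.551°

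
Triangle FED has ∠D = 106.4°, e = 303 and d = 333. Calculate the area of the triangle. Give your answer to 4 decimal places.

Law of sines: sin E = e·sin D/d ≈ 0.87289.
Since d ≥ e, only the acute value applies: ∠E ≈ 60.80°.
Then ∠F = 180° − ∠D − ∠E ≈ 12.80°.
Law of sines gives f = d·sin F/sin D ≈ 76.927.
Area = ½·d·e·sin F ≈ 11180.

area ≈ 11180.3168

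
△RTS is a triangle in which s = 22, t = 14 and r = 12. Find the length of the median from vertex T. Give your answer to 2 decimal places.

m_T ≈ 16.28

Median from T: ½√(2·s² + 2·r² − t²) ≈ 16.279.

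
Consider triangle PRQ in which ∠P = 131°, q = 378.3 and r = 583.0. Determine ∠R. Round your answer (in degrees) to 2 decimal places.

30.04

By the law of cosines, p² = r² + q² − 2·r·q·cos P = 7.7239e+05, so p ≈ 878.85.
Law of cosines again: cos R = (q² + p² − r²)/(2·q·p) ≈ 0.86565, so ∠R ≈ 30.04°.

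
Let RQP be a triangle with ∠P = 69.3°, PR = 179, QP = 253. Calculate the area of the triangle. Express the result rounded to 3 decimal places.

Area = ½·QP·PR·sin P ≈ 21182.

21181.727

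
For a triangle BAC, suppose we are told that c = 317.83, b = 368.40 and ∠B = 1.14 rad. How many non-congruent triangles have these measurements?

c·sin B = 317.83·sin(1.14 rad) ≈ 288.8.
Since b ≥ c, exactly one triangle exists.

1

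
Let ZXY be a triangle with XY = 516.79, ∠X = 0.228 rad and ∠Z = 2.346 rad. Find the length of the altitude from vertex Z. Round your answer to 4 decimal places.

h_Z ≈ 87.9173

The third angle is ∠Y = π − ∠Z − ∠X = 0.568 rad.
Law of sines: YZ = XY·sin X/sin Z ≈ 163.54.
Law of sines: ZX = XY·sin Y/sin Z ≈ 388.96.
Area = ½·XY·YZ·sin Y ≈ 22717.
The altitude from Z has length 2·area/XY ≈ 87.917.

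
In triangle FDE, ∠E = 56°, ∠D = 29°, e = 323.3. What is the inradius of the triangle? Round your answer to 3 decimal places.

The third angle is ∠F = 180° − ∠D − ∠E = 95.00°.
Law of sines: f = e·sin F/sin E ≈ 388.49.
Law of sines: d = e·sin D/sin E ≈ 189.06.
Area = ½·e·f·sin D ≈ 30445.
Semiperimeter s = (388.49+189.06+323.3)/2 = 450.42.
Inradius = area/s = 30445/450.42 ≈ 67.593.

67.593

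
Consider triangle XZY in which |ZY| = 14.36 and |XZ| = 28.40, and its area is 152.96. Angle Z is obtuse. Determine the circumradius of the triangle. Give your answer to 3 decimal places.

R ≈ 26.260

From area = ½·|XZ|·|ZY|·sin Z, we get sin Z = 2·area/(|XZ|·|ZY|) ≈ 0.75013.
Taking the obtuse solution, ∠Z ≈ 131.40°.
Law of cosines then gives |YX| ≈ 39.397.
Circumradius = |YX|/(2 sin Z) ≈ 26.26.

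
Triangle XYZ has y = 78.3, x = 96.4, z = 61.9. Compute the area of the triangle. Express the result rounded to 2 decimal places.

area ≈ 2417.60

Semiperimeter s = (96.4 + 78.3 + 61.9)/2 = 118.3.
Heron's formula: area = √(118.3·21.9·40·56.4) ≈ 2417.6.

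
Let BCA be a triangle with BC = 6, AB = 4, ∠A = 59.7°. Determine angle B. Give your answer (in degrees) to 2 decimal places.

Law of sines: sin C = AB·sin A/BC ≈ 0.57560.
Since BC ≥ AB, only the acute value applies: ∠C ≈ 35.14°.
Then ∠B = 180° − ∠A − ∠C ≈ 85.16°.

85.16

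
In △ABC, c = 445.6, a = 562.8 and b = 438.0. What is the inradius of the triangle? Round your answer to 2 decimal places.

r ≈ 132.51

Semiperimeter s = (562.8 + 438 + 445.6)/2 = 723.2.
Heron's formula: area = √(723.2·160.4·285.2·277.6) ≈ 95833.
Inradius = area/s = 95833/723.2 ≈ 132.51.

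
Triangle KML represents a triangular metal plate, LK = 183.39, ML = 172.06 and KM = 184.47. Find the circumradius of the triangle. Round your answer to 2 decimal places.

By the law of cosines, cos K = (LK² + KM² − ML²) / (2·LK·KM) ≈ 0.56247, so ∠K ≈ 55.77°.
Circumradius = ML/(2 sin K) ≈ 104.05.

R ≈ 104.05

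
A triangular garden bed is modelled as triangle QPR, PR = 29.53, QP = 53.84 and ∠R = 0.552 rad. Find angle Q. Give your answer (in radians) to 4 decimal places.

∠Q ≈ 0.2917 rad

Law of sines: sin Q = PR·sin R/QP ≈ 0.28762.
Since QP ≥ PR, only the acute value applies: ∠Q ≈ 0.292 rad.
Then ∠P = π − ∠R − ∠Q ≈ 2.298 rad.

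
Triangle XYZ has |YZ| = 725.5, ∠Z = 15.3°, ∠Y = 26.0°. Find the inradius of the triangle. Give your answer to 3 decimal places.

The third angle is ∠X = 180° − ∠Y − ∠Z = 138.70°.
Law of sines: |ZX| = |YZ|·sin Y/sin X ≈ 481.87.
Law of sines: |XY| = |YZ|·sin Z/sin X ≈ 290.06.
Area = ½·|YZ|·|ZX|·sin Z ≈ 46125.
Semiperimeter s = (725.5+481.87+290.06)/2 = 748.72.
Inradius = area/s = 46125/748.72 ≈ 61.605.

61.605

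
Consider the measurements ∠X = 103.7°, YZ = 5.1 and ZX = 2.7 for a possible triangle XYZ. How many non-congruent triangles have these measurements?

1

ZX·sin X = 2.7·sin(103.7°) ≈ 2.623.
Since ∠X is not acute, a triangle exists only if YZ > ZX; here YZ > ZX, so there is exactly one triangle.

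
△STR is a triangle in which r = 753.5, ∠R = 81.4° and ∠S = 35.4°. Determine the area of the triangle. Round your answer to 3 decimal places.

The third angle is ∠T = 180° − ∠R − ∠S = 63.20°.
Law of sines: s = r·sin S/sin R ≈ 441.45.
Law of sines: t = r·sin T/sin R ≈ 680.21.
Area = ½·r·s·sin T ≈ 1.4845e+05.

area ≈ 148452.192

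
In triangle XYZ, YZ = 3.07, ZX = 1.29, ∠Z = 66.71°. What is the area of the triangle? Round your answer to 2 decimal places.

area ≈ 1.82

Area = ½·YZ·ZX·sin Z ≈ 1.8188.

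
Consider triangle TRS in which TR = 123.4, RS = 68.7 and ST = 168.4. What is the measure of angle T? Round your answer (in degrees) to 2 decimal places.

∠T ≈ 20.75°

By the law of cosines, cos T = (ST² + TR² − RS²) / (2·ST·TR) ≈ 0.93516, so ∠T ≈ 20.75°.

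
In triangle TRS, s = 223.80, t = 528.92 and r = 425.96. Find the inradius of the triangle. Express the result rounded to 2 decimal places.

78.25

Semiperimeter p = (528.92 + 425.96 + 223.8)/2 = 589.34.
Heron's formula: area = √(589.34·60.42·163.38·365.54) ≈ 46115.
Inradius = area/p = 46115/589.34 ≈ 78.248.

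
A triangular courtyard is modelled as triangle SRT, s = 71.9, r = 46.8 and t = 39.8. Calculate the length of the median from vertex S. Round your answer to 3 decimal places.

24.387

Median from S: ½√(2·r² + 2·t² − s²) ≈ 24.387.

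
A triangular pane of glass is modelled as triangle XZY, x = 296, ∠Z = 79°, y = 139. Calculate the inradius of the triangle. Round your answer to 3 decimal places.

r ≈ 54.797

By the law of cosines, z² = y² + x² − 2·y·x·cos Z = 91236, so z ≈ 302.05.
Area = ½·y·x·sin Z ≈ 20194.
Semiperimeter s = (296+302.05+139)/2 = 368.53.
Inradius = area/s = 20194/368.53 ≈ 54.797.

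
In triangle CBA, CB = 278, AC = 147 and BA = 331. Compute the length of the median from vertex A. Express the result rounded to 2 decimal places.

Median from A: ½√(2·BA² + 2·AC² − CB²) ≈ 215.09.

m_A ≈ 215.09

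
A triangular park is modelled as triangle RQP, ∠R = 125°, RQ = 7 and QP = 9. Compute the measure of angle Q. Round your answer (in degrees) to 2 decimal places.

Law of sines: sin P = RQ·sin R/QP ≈ 0.63712.
Since QP ≥ RQ, only the acute value applies: ∠P ≈ 39.58°.
Then ∠Q = 180° − ∠R − ∠P ≈ 15.42°.

∠Q ≈ 15.42°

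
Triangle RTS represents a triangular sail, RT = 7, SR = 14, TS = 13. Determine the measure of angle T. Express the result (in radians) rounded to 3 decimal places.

∠T ≈ 1.450 rad

By the law of cosines, cos T = (RT² + TS² − SR²) / (2·RT·TS) ≈ 0.12088, so ∠T ≈ 1.4496 rad.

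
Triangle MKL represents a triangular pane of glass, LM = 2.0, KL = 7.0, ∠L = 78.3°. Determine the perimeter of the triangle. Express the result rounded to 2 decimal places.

By the law of cosines, MK² = KL² + LM² − 2·KL·LM·cos L = 47.322, so MK ≈ 6.8791.
Semiperimeter s = (7+2+6.8791)/2 = 7.9395.
Perimeter = 7 + 2 + 6.8791 = 15.879.

perimeter ≈ 15.88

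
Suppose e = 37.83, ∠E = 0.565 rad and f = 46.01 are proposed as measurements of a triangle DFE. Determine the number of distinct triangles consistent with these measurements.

f·sin E = 46.01·sin(0.565 rad) ≈ 24.63.
Since f sin E < e < f (24.63 < 37.83 < 46.01), two triangles exist.

2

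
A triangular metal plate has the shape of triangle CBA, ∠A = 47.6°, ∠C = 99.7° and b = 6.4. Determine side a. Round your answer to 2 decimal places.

8.75

The third angle is ∠B = 180° − ∠A − ∠C = 32.70°.
Law of sines: a = b·sin A/sin B ≈ 8.7482.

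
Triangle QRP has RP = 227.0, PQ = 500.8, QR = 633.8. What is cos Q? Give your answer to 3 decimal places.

0.947

By the law of cosines, cos Q = (PQ² + QR² − RP²) / (2·PQ·QR) ≈ 0.94669, so ∠Q ≈ 0.328 rad.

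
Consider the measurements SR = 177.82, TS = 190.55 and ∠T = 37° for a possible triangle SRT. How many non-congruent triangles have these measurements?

TS·sin T = 190.55·sin(37°) ≈ 114.7.
Since TS sin T < SR < TS (114.7 < 177.82 < 190.55), two triangles exist.

2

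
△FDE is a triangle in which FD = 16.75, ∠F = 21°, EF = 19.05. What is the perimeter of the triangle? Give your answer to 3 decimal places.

By the law of cosines, DE² = EF² + FD² − 2·EF·FD·cos F = 47.677, so DE ≈ 6.9049.
Semiperimeter s = (6.9049+19.05+16.75)/2 = 21.352.
Perimeter = 6.9049 + 19.05 + 16.75 = 42.705.

42.705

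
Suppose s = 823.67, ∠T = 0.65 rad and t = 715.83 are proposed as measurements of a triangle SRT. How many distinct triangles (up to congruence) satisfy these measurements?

2

s·sin T = 823.67·sin(0.65 rad) ≈ 498.5.
Since s sin T < t < s (498.5 < 715.83 < 823.67), two triangles exist.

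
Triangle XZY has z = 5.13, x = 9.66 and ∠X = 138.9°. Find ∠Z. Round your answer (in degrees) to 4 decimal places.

Law of sines: sin Z = z·sin X/x ≈ 0.34910.
Since x ≥ z, only the acute value applies: ∠Z ≈ 20.43°.
Then ∠Y = 180° − ∠X − ∠Z ≈ 20.67°.

20.4325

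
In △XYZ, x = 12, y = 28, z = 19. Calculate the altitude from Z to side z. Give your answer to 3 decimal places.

Semiperimeter s = (12 + 28 + 19)/2 = 29.5.
Heron's formula: area = √(29.5·17.5·1.5·10.5) ≈ 90.172.
The altitude from Z has length 2·area/z ≈ 9.4918.

9.492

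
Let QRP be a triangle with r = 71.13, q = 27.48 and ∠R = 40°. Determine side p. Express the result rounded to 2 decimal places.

Law of sines: sin Q = q·sin R/r ≈ 0.24833.
Since r ≥ q, only the acute value applies: ∠Q ≈ 14.38°.
Then ∠P = 180° − ∠R − ∠Q ≈ 125.62°.
Law of sines gives p = r·sin P/sin R ≈ 89.953.

89.95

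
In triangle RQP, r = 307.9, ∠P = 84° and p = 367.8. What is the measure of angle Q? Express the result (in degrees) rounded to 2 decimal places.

∠Q ≈ 39.64°

Law of sines: sin R = r·sin P/p ≈ 0.83255.
Since p ≥ r, only the acute value applies: ∠R ≈ 56.36°.
Then ∠Q = 180° − ∠P − ∠R ≈ 39.64°.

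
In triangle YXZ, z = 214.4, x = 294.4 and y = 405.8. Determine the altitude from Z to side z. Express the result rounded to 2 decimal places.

h_Z ≈ 284.76

Semiperimeter s = (405.8 + 294.4 + 214.4)/2 = 457.3.
Heron's formula: area = √(457.3·51.5·162.9·242.9) ≈ 30527.
The altitude from Z has length 2·area/z ≈ 284.76.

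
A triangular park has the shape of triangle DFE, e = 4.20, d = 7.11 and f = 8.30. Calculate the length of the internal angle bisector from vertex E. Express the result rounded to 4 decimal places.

By the law of cosines, cos E = (d² + f² − e²) / (2·d·f) ≈ 0.86254, so ∠E ≈ 30.40°.
The bisector from E has length 2·d·f·cos(∠E/2)/(d+f) ≈ 7.3912.

7.3912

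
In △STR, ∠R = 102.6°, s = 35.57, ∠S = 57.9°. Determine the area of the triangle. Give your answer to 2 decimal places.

The third angle is ∠T = 180° − ∠R − ∠S = 19.50°.
Law of sines: t = s·sin T/sin S ≈ 14.016.
Law of sines: r = s·sin R/sin S ≈ 40.978.
Area = ½·s·t·sin R ≈ 243.28.

243.28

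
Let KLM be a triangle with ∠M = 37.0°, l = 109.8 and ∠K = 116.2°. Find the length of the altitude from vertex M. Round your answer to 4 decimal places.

h_M ≈ 98.5190

The third angle is ∠L = 180° − ∠M − ∠K = 26.80°.
Law of sines: k = l·sin K/sin L ≈ 218.5.
Law of sines: m = l·sin M/sin L ≈ 146.56.
Area = ½·l·k·sin M ≈ 7219.3.
The altitude from M has length 2·area/m ≈ 98.519.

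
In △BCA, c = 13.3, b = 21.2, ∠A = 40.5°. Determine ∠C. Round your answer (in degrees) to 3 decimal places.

By the law of cosines, a² = b² + c² − 2·b·c·cos A = 197.52, so a ≈ 14.054.
Law of cosines again: cos C = (a² + b² − c²)/(2·a·b) ≈ 0.78884, so ∠C ≈ 37.92°.

∠C ≈ 37.922°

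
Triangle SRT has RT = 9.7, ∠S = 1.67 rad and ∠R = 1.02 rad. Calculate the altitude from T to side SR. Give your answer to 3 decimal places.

The third angle is ∠T = π − ∠S − ∠R = 0.452 rad.
Law of sines: TS = RT·sin R/sin S ≈ 8.3063.
Law of sines: SR = RT·sin T/sin S ≈ 4.254.
Area = ½·RT·TS·sin T ≈ 17.581.
The altitude from T has length 2·area/SR ≈ 8.2654.

h_T ≈ 8.265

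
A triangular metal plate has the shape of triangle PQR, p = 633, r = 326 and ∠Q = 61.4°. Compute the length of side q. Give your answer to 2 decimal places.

By the law of cosines, q² = r² + p² − 2·r·p·cos Q = 3.094e+05, so q ≈ 556.24.

556.24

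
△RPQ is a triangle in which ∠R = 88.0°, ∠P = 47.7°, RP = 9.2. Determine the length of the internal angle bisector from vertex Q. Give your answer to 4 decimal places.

10.3718

The third angle is ∠Q = 180° − ∠R − ∠P = 44.30°.
Law of sines: PQ = RP·sin R/sin Q ≈ 13.165.
Law of sines: QR = RP·sin P/sin Q ≈ 9.7429.
The bisector from Q has length 2·PQ·QR·cos(∠Q/2)/(PQ+QR) ≈ 10.372.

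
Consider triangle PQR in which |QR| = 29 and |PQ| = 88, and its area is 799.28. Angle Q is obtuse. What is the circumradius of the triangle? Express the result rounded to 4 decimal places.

From area = ½·|PQ|·|QR|·sin Q, we get sin Q = 2·area/(|PQ|·|QR|) ≈ 0.62639.
Taking the obtuse solution, ∠Q ≈ 141.22°.
Law of cosines then gives |RP| ≈ 112.09.
Circumradius = |RP|/(2 sin Q) ≈ 89.47.

89.4703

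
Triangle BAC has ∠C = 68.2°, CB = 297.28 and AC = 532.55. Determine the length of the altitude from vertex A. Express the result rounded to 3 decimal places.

494.465

By the law of cosines, BA² = AC² + CB² − 2·AC·CB·cos C = 2.544e+05, so BA ≈ 504.38.
Area = ½·AC·CB·sin C ≈ 73497.
The altitude from A has length 2·area/CB ≈ 494.47.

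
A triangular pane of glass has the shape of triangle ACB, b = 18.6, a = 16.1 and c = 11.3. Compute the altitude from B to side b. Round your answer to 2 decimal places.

Semiperimeter s = (16.1 + 11.3 + 18.6)/2 = 23.
Heron's formula: area = √(23·6.9·11.7·4.4) ≈ 90.387.
The altitude from B has length 2·area/b ≈ 9.7191.

9.72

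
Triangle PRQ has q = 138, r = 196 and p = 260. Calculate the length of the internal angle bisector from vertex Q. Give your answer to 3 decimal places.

By the law of cosines, cos Q = (p² + r² − q²) / (2·p·r) ≈ 0.85334, so ∠Q ≈ 31.42°.
The bisector from Q has length 2·p·r·cos(∠Q/2)/(p+r) ≈ 215.16.

215.158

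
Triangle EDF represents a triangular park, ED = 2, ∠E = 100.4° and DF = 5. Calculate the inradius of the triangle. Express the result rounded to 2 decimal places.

0.74

Law of sines: sin F = ED·sin E/DF ≈ 0.39343.
Since DF ≥ ED, only the acute value applies: ∠F ≈ 23.17°.
Then ∠D = 180° − ∠E − ∠F ≈ 56.43°.
Law of sines gives FE = DF·sin D/sin E ≈ 4.2357.
Area = ½·DF·ED·sin D ≈ 4.1662.
Semiperimeter s = (5+4.2357+2)/2 = 5.6179.
Inradius = area/s = 4.1662/5.6179 ≈ 0.74159.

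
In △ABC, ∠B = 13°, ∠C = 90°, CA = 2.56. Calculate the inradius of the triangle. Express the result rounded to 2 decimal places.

1.13

The third angle is ∠A = 180° − ∠B − ∠C = 77.00°.
Law of sines: BC = CA·sin A/sin B ≈ 11.089.
Law of sines: AB = CA·sin C/sin B ≈ 11.38.
Area = ½·CA·BC·sin C ≈ 14.193.
Semiperimeter s = (11.089+2.56+11.38)/2 = 12.514.
Inradius = area/s = 14.193/12.514 ≈ 1.1342.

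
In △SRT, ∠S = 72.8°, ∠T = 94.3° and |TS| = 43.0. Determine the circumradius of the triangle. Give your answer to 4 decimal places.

96.3045

The third angle is ∠R = 180° − ∠T − ∠S = 12.90°.
Law of sines: |RT| = |TS|·sin S/sin R ≈ 184.
Law of sines: |SR| = |TS|·sin T/sin R ≈ 192.07.
Circumradius = |TS|/(2 sin R) ≈ 96.305.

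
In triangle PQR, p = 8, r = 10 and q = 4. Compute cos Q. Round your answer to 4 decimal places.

By the law of cosines, cos Q = (r² + p² − q²) / (2·r·p) ≈ 0.92500, so ∠Q ≈ 22.33°.

0.9250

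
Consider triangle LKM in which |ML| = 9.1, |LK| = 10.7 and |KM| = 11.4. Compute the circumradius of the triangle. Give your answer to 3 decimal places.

By the law of cosines, cos L = (|ML|² + |LK|² − |KM|²) / (2·|ML|·|LK|) ≈ 0.34579, so ∠L ≈ 69.77°.
Circumradius = |KM|/(2 sin L) ≈ 6.0747.

R ≈ 6.075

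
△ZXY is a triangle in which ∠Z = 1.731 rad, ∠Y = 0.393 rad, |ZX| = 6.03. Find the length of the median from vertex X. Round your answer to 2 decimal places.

The third angle is ∠X = π − ∠Y − ∠Z = 1.018 rad.
Law of sines: |XY| = |ZX|·sin Z/sin Y ≈ 15.544.
Law of sines: |YZ| = |ZX|·sin X/sin Y ≈ 13.397.
Median from X: ½√(2·|ZX|² + 2·|XY|² − |YZ|²) ≈ 9.7015.

9.70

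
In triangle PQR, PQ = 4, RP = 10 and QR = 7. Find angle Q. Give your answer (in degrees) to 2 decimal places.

By the law of cosines, cos Q = (PQ² + QR² − RP²) / (2·PQ·QR) ≈ -0.62500, so ∠Q ≈ 128.68°.

∠Q ≈ 128.68°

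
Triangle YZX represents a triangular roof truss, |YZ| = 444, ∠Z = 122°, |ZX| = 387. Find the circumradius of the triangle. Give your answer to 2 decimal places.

R ≈ 428.83

By the law of cosines, |XY|² = |YZ|² + |ZX|² − 2·|YZ|·|ZX|·cos Z = 5.2901e+05, so |XY| ≈ 727.33.
Area = ½·|YZ|·|ZX|·sin Z ≈ 72859.
Circumradius = |XY|/(2 sin Z) ≈ 428.83.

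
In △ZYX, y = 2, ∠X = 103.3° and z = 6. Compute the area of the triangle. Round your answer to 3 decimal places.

Area = ½·z·y·sin X ≈ 5.8391.

area ≈ 5.839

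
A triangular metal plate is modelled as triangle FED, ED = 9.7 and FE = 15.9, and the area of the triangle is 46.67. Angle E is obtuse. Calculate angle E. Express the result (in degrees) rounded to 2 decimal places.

142.76

From area = ½·FE·ED·sin E, we get sin E = 2·area/(FE·ED) ≈ 0.60520.
Taking the obtuse solution, ∠E ≈ 142.76°.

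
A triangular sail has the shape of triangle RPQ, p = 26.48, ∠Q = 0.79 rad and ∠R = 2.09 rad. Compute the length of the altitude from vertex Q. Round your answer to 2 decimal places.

The third angle is ∠P = π − ∠Q − ∠R = 0.262 rad.
Law of sines: r = p·sin R/sin P ≈ 88.896.
Law of sines: q = p·sin Q/sin P ≈ 72.733.
Area = ½·p·r·sin Q ≈ 836.08.
The altitude from Q has length 2·area/q ≈ 22.99.

22.99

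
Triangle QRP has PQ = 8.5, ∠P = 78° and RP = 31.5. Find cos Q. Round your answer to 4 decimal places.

By the law of cosines, QR² = RP² + PQ² − 2·RP·PQ·cos P = 953.16, so QR ≈ 30.873.
Law of cosines again: cos Q = (PQ² + QR² − RP²)/(2·PQ·QR) ≈ 0.06319, so ∠Q ≈ 86.38°.

cos Q ≈ 0.0632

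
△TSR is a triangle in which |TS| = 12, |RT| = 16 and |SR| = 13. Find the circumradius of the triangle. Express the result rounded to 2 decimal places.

By the law of cosines, cos T = (|RT|² + |TS|² − |SR|²) / (2·|RT|·|TS|) ≈ 0.60156, so ∠T ≈ 53.02°.
Circumradius = |SR|/(2 sin T) ≈ 8.1369.

8.14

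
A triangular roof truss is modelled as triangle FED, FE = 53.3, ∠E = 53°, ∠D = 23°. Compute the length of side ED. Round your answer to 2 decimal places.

The third angle is ∠F = 180° − ∠E − ∠D = 104.00°.
Law of sines: ED = FE·sin F/sin D ≈ 132.36.

132.36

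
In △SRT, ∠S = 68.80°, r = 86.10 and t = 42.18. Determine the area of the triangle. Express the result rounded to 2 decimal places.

Area = ½·r·t·sin S ≈ 1693.

1692.96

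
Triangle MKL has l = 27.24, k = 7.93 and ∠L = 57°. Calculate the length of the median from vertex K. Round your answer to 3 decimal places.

m_K ≈ 28.768

Law of sines: sin K = k·sin L/l ≈ 0.24415.
Since l ≥ k, only the acute value applies: ∠K ≈ 14.13°.
Then ∠M = 180° − ∠L − ∠K ≈ 108.87°.
Law of sines gives m = l·sin M/sin L ≈ 30.735.
Median from K: ½√(2·l² + 2·m² − k²) ≈ 28.768.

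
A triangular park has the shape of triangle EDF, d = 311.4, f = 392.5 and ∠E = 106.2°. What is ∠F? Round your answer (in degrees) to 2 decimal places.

41.84

By the law of cosines, e² = d² + f² − 2·d·f·cos E = 3.1923e+05, so e ≈ 565.
Law of cosines again: cos F = (e² + d² − f²)/(2·e·d) ≈ 0.74496, so ∠F ≈ 41.84°.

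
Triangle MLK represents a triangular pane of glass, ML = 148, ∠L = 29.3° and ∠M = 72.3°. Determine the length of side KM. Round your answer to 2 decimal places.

The third angle is ∠K = 180° − ∠M − ∠L = 78.40°.
Law of sines: KM = ML·sin L/sin K ≈ 73.939.

73.94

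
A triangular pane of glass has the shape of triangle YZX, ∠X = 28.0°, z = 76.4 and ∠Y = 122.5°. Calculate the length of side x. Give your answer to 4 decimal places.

The third angle is ∠Z = 180° − ∠X − ∠Y = 29.50°.
Law of sines: x = z·sin X/sin Z ≈ 72.839.

72.8390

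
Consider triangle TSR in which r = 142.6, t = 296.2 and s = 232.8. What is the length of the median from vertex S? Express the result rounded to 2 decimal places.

Median from S: ½√(2·r² + 2·t² − s²) ≈ 201.21.

201.21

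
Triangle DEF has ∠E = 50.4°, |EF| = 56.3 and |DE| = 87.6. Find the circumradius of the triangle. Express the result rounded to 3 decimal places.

43.801

By the law of cosines, |FD|² = |DE|² + |EF|² − 2·|DE|·|EF|·cos E = 4556.1, so |FD| ≈ 67.499.
Area = ½·|DE|·|EF|·sin E ≈ 1900.
Circumradius = |FD|/(2 sin E) ≈ 43.801.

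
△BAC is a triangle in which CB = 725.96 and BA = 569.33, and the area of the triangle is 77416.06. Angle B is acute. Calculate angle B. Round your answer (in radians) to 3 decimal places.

From area = ½·CB·BA·sin B, we get sin B = 2·area/(CB·BA) ≈ 0.37461.
Taking the acute solution, ∠B ≈ 0.384 rad.

∠B ≈ 0.384 rad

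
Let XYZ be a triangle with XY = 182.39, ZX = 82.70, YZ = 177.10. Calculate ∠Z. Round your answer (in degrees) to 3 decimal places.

∠Z ≈ 80.296°

By the law of cosines, cos Z = (YZ² + ZX² − XY²) / (2·YZ·ZX) ≈ 0.16856, so ∠Z ≈ 80.30°.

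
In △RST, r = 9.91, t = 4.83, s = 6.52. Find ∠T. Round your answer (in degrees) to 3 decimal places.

By the law of cosines, cos T = (r² + s² − t²) / (2·r·s) ≈ 0.90840, so ∠T ≈ 24.71°.

24.714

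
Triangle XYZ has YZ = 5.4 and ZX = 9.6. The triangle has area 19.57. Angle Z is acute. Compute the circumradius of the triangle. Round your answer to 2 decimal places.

R ≈ 4.84

From area = ½·YZ·ZX·sin Z, we get sin Z = 2·area/(YZ·ZX) ≈ 0.75502.
Taking the acute solution, ∠Z ≈ 49.03°.
Law of cosines then gives XY ≈ 7.3032.
Circumradius = XY/(2 sin Z) ≈ 4.8364.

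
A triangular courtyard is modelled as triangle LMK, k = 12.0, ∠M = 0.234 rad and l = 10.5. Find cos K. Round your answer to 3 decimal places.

By the law of cosines, m² = k² + l² − 2·k·l·cos M = 9.1178, so m ≈ 3.0196.
Law of cosines again: cos K = (l² + m² − k²)/(2·l·m) ≈ -0.38845, so ∠K ≈ 1.970 rad.

cos K ≈ -0.388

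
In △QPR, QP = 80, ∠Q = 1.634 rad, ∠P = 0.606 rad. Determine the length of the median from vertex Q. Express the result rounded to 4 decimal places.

47.9275

The third angle is ∠R = π − ∠Q − ∠P = 0.902 rad.
Law of sines: PR = QP·sin Q/sin R ≈ 101.8.
Law of sines: RQ = QP·sin P/sin R ≈ 58.097.
Median from Q: ½√(2·RQ² + 2·QP² − PR²) ≈ 47.928.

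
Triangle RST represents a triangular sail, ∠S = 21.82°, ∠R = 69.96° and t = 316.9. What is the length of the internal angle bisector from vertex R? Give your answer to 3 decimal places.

t_R ≈ 140.767

The third angle is ∠T = 180° − ∠R − ∠S = 88.22°.
Law of sines: r = t·sin R/sin T ≈ 297.86.
Law of sines: s = t·sin S/sin T ≈ 117.85.
The bisector from R has length 2·s·t·cos(∠R/2)/(s+t) ≈ 140.77.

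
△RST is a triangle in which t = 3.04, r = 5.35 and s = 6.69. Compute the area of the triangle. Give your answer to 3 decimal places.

Semiperimeter p = (5.35 + 6.69 + 3.04)/2 = 7.54.
Heron's formula: area = √(7.54·2.19·0.85·4.5) ≈ 7.9474.

7.947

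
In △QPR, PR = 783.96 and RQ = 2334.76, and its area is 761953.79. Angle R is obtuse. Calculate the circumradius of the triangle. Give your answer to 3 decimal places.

1708.495

From area = ½·PR·RQ·sin R, we get sin R = 2·area/(PR·RQ) ≈ 0.83257.
Taking the obtuse solution, ∠R ≈ 123.64°.
Law of cosines then gives QP ≈ 2844.9.
Circumradius = QP/(2 sin R) ≈ 1708.5.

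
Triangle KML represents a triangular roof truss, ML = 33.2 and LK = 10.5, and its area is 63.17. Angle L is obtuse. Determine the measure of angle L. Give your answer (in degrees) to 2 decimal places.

∠L ≈ 158.75°

From area = ½·ML·LK·sin L, we get sin L = 2·area/(ML·LK) ≈ 0.36242.
Taking the obtuse solution, ∠L ≈ 158.75°.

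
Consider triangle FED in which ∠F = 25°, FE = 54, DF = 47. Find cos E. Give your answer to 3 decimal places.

By the law of cosines, ED² = DF² + FE² − 2·DF·FE·cos F = 524.58, so ED ≈ 22.904.
Law of cosines again: cos E = (FE² + ED² − DF²)/(2·FE·ED) ≈ 0.49789, so ∠E ≈ 60.14°.

cos E ≈ 0.498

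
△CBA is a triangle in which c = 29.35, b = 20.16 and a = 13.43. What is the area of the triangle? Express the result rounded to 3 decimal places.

116.672

Semiperimeter s = (29.35 + 20.16 + 13.43)/2 = 31.47.
Heron's formula: area = √(31.47·2.12·11.31·18.04) ≈ 116.67.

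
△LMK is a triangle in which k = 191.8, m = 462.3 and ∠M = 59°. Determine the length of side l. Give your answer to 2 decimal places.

Law of sines: sin K = k·sin M/m ≈ 0.35562.
Since m ≥ k, only the acute value applies: ∠K ≈ 20.83°.
Then ∠L = 180° − ∠M − ∠K ≈ 100.17°.
Law of sines gives l = m·sin L/sin M ≈ 530.86.

530.86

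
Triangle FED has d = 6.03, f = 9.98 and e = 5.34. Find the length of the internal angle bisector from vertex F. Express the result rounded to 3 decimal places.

t_F ≈ 2.719

By the law of cosines, cos F = (e² + d² − f²) / (2·e·d) ≈ -0.53919, so ∠F ≈ 2.140 rad.
The bisector from F has length 2·e·d·cos(∠F/2)/(e+d) ≈ 2.7188.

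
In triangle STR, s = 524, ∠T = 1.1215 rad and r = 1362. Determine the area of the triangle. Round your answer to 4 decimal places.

321428.2868

Area = ½·r·s·sin T ≈ 3.2143e+05.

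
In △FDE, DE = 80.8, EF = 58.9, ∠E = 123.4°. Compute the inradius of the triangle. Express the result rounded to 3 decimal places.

15.099

By the law of cosines, FD² = DE² + EF² − 2·DE·EF·cos E = 15237, so FD ≈ 123.44.
Area = ½·DE·EF·sin E ≈ 1986.6.
Semiperimeter s = (80.8+58.9+123.44)/2 = 131.57.
Inradius = area/s = 1986.6/131.57 ≈ 15.099.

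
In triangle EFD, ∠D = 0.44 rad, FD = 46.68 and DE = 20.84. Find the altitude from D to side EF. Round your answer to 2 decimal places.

h_D ≈ 14.19

By the law of cosines, EF² = FD² + DE² − 2·FD·DE·cos D = 853.02, so EF ≈ 29.207.
Area = ½·FD·DE·sin D ≈ 207.18.
The altitude from D has length 2·area/EF ≈ 14.187.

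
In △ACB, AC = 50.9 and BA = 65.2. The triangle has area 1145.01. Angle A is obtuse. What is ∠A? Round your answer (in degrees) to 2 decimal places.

136.37

From area = ½·BA·AC·sin A, we get sin A = 2·area/(BA·AC) ≈ 0.69004.
Taking the obtuse solution, ∠A ≈ 136.37°.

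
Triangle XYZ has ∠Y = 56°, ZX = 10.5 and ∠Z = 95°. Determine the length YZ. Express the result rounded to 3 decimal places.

The third angle is ∠X = 180° − ∠Y − ∠Z = 29.00°.
Law of sines: YZ = ZX·sin X/sin Y ≈ 6.1403.

6.140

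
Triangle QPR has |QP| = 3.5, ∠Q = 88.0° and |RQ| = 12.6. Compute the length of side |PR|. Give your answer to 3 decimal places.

12.959

By the law of cosines, |PR|² = |RQ|² + |QP|² − 2·|RQ|·|QP|·cos Q = 167.93, so |PR| ≈ 12.959.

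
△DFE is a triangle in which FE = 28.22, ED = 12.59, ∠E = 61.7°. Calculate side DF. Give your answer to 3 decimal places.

By the law of cosines, DF² = FE² + ED² − 2·FE·ED·cos E = 618, so DF ≈ 24.86.

24.860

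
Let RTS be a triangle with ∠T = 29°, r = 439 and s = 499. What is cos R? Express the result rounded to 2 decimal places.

By the law of cosines, t² = s² + r² − 2·s·r·cos T = 58532, so t ≈ 241.93.
Law of cosines again: cos R = (t² + s² − r²)/(2·t·s) ≈ 0.47551, so ∠R ≈ 61.61°.

0.48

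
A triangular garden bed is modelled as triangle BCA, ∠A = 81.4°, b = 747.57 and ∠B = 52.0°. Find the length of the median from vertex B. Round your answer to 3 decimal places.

m_B ≈ 733.333

The third angle is ∠C = 180° − ∠A − ∠B = 46.60°.
Law of sines: c = b·sin C/sin B ≈ 689.29.
Law of sines: a = b·sin A/sin B ≈ 938.01.
Median from B: ½√(2·c² + 2·a² − b²) ≈ 733.33.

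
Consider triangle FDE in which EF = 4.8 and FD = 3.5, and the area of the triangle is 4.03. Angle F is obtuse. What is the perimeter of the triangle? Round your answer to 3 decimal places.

perimeter ≈ 16.348

From area = ½·EF·FD·sin F, we get sin F = 2·area/(EF·FD) ≈ 0.47976.
Taking the obtuse solution, ∠F ≈ 151.33°.
Law of cosines then gives DE ≈ 8.048.
Perimeter = 8.048 + 4.8 + 3.5 = 16.348.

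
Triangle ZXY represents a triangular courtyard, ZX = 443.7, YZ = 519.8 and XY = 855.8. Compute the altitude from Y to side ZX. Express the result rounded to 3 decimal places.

Semiperimeter s = (855.8 + 519.8 + 443.7)/2 = 909.65.
Heron's formula: area = √(909.65·53.85·389.85·465.95) ≈ 94330.
The altitude from Y has length 2·area/ZX ≈ 425.2.

h_Y ≈ 425.196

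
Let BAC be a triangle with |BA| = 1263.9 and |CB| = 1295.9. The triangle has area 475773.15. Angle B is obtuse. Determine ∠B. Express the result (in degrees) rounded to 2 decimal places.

∠B ≈ 144.48°

From area = ½·|CB|·|BA|·sin B, we get sin B = 2·area/(|CB|·|BA|) ≈ 0.58096.
Taking the obtuse solution, ∠B ≈ 144.48°.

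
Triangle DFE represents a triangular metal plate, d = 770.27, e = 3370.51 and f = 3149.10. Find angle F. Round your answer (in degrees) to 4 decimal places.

By the law of cosines, cos F = (e² + d² − f²) / (2·e·d) ≈ 0.39227, so ∠F ≈ 66.90°.

66.9042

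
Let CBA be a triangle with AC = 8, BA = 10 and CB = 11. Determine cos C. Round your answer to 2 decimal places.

By the law of cosines, cos C = (AC² + CB² − BA²) / (2·AC·CB) ≈ 0.48295, so ∠C ≈ 1.067 rad.

cos C ≈ 0.48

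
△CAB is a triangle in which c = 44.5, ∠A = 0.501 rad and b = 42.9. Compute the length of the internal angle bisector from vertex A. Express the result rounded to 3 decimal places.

By the law of cosines, a² = b² + c² − 2·b·c·cos A = 471.79, so a ≈ 21.721.
The bisector from A has length 2·b·c·cos(∠A/2)/(b+c) ≈ 42.322.

t_A ≈ 42.322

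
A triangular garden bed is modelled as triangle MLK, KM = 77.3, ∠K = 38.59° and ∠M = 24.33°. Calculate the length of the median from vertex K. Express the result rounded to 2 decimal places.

53.80

The third angle is ∠L = 180° − ∠K − ∠M = 117.08°.
Law of sines: LK = KM·sin M/sin L ≈ 35.768.
Law of sines: ML = KM·sin K/sin L ≈ 54.152.
Median from K: ½√(2·LK² + 2·KM² − ML²) ≈ 53.798.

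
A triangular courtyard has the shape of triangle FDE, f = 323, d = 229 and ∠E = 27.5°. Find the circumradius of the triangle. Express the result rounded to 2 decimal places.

R ≈ 173.09

By the law of cosines, e² = f² + d² − 2·f·d·cos E = 25551, so e ≈ 159.85.
Area = ½·f·d·sin E ≈ 17077.
Circumradius = e/(2 sin E) ≈ 173.09.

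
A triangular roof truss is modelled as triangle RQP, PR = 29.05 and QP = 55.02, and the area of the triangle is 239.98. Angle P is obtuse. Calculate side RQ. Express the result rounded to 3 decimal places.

From area = ½·QP·PR·sin P, we get sin P = 2·area/(QP·PR) ≈ 0.30029.
Taking the obtuse solution, ∠P ≈ 162.53°.
Law of cosines then gives RQ ≈ 83.188.

83.188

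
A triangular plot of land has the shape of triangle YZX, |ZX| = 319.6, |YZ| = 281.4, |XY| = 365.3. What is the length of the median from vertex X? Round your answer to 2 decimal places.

Median from X: ½√(2·|ZX|² + 2·|XY|² − |YZ|²) ≈ 313.05.

313.05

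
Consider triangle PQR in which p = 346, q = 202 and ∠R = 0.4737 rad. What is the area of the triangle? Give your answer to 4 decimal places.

area ≈ 15941.7355

Area = ½·p·q·sin R ≈ 15942.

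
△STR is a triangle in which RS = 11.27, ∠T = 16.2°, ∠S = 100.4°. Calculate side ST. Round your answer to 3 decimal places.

The third angle is ∠R = 180° − ∠S − ∠T = 63.40°.
Law of sines: ST = RS·sin R/sin T ≈ 36.12.

36.120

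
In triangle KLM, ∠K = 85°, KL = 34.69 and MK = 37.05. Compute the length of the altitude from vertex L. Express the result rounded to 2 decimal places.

By the law of cosines, LM² = MK² + KL² − 2·MK·KL·cos K = 2352.1, so LM ≈ 48.498.
Area = ½·MK·KL·sin K ≈ 640.19.
The altitude from L has length 2·area/MK ≈ 34.558.

34.56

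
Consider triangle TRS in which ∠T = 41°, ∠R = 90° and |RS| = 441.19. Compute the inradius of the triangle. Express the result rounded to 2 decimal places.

r ≈ 138.12

The third angle is ∠S = 180° − ∠T − ∠R = 49.00°.
Law of sines: |ST| = |RS|·sin R/sin T ≈ 672.49.
Law of sines: |TR| = |RS|·sin S/sin T ≈ 507.53.
Area = ½·|RS|·|ST|·sin S ≈ 1.1196e+05.
Semiperimeter s = (441.19+672.49+507.53)/2 = 810.6.
Inradius = area/s = 1.1196e+05/810.6 ≈ 138.12.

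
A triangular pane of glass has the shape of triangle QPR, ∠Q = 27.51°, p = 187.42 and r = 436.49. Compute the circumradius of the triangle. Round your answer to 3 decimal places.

By the law of cosines, q² = p² + r² − 2·p·r·cos Q = 80536, so q ≈ 283.79.
Area = ½·p·r·sin Q ≈ 18893.
Circumradius = q/(2 sin Q) ≈ 307.19.

307.194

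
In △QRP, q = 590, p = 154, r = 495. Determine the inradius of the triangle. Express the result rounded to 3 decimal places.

52.533

Semiperimeter s = (590 + 495 + 154)/2 = 619.5.
Heron's formula: area = √(619.5·29.5·124.5·465.5) ≈ 32544.
Inradius = area/s = 32544/619.5 ≈ 52.533.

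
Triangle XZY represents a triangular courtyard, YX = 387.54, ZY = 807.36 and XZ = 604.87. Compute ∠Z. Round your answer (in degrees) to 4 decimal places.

By the law of cosines, cos Z = (XZ² + ZY² − YX²) / (2·XZ·ZY) ≈ 0.88821, so ∠Z ≈ 27.35°.

∠Z ≈ 27.3509°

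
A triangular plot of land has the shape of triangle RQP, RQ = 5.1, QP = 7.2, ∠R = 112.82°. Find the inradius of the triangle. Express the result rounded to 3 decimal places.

r ≈ 1.036

Law of sines: sin P = RQ·sin R/QP ≈ 0.65289.
Since QP ≥ RQ, only the acute value applies: ∠P ≈ 40.76°.
Then ∠Q = 180° − ∠R − ∠P ≈ 26.42°.
Law of sines gives PR = QP·sin Q/sin R ≈ 3.4757.
Area = ½·QP·RQ·sin Q ≈ 8.1693.
Semiperimeter s = (7.2+3.4757+5.1)/2 = 7.8878.
Inradius = area/s = 8.1693/7.8878 ≈ 1.0357.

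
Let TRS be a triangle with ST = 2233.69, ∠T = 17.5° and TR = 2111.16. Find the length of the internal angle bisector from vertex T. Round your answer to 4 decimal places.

By the law of cosines, RS² = ST² + TR² − 2·ST·TR·cos T = 4.5153e+05, so RS ≈ 671.96.
The bisector from T has length 2·ST·TR·cos(∠T/2)/(ST+TR) ≈ 2145.4.

2145.4336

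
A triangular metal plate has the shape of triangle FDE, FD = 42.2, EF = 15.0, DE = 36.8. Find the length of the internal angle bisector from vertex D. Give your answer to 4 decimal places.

t_D ≈ 38.6907

By the law of cosines, cos D = (FD² + DE² − EF²) / (2·FD·DE) ≈ 0.93695, so ∠D ≈ 20.46°.
The bisector from D has length 2·FD·DE·cos(∠D/2)/(FD+DE) ≈ 38.691.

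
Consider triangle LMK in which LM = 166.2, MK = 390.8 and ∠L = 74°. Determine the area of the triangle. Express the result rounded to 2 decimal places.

area ≈ 32149.10

Law of sines: sin K = LM·sin L/MK ≈ 0.40881.
Since MK ≥ LM, only the acute value applies: ∠K ≈ 24.13°.
Then ∠M = 180° − ∠L − ∠K ≈ 81.87°.
Law of sines gives KL = MK·sin M/sin L ≈ 402.46.
Area = ½·MK·LM·sin M ≈ 32149.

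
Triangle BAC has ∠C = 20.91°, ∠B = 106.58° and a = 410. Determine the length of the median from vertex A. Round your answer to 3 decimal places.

m_A ≈ 312.429

The third angle is ∠A = 180° − ∠C − ∠B = 52.51°.
Law of sines: b = a·sin B/sin A ≈ 495.24.
Law of sines: c = a·sin C/sin A ≈ 184.42.
Median from A: ½√(2·c² + 2·b² − a²) ≈ 312.43.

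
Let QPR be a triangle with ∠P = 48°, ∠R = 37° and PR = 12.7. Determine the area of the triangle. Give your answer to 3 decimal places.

The third angle is ∠Q = 180° − ∠P − ∠R = 95.00°.
Law of sines: RQ = PR·sin P/sin Q ≈ 9.474.
Law of sines: QP = PR·sin R/sin Q ≈ 7.6722.
Area = ½·PR·RQ·sin R ≈ 36.205.

36.205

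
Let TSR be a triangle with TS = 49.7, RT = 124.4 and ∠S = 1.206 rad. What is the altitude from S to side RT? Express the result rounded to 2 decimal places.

h_S ≈ 49.69

Law of sines: sin R = TS·sin S/RT ≈ 0.37323.
Since RT ≥ TS, only the acute value applies: ∠R ≈ 0.382 rad.
Then ∠T = π − ∠S − ∠R ≈ 1.553 rad.
Law of sines gives SR = RT·sin T/sin S ≈ 133.14.
Area = ½·RT·TS·sin T ≈ 3090.9.
The altitude from S has length 2·area/RT ≈ 49.692.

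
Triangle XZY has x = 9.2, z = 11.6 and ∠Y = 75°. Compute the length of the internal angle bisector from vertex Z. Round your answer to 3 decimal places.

9.223

By the law of cosines, y² = x² + z² − 2·x·z·cos Y = 163.96, so y ≈ 12.805.
Law of cosines again: cos Z = (y² + x² − z²)/(2·y·x) ≈ 0.48402, so ∠Z ≈ 61.05°.
The bisector from Z has length 2·y·x·cos(∠Z/2)/(y+x) ≈ 9.2231.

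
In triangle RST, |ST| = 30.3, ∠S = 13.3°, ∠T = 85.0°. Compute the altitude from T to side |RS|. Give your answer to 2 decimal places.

The third angle is ∠R = 180° − ∠S − ∠T = 81.70°.
Law of sines: |TR| = |ST|·sin S/sin R ≈ 7.0443.
Law of sines: |RS| = |ST|·sin T/sin R ≈ 30.504.
Area = ½·|ST|·|TR|·sin T ≈ 106.31.
The altitude from T has length 2·area/|RS| ≈ 6.9705.

h_T ≈ 6.97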